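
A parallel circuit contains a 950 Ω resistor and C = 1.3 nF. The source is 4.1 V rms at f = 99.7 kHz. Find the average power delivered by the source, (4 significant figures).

17.69 mW

ω = 2πf = 626400 rad/s
X_C = 1/(ωC) = 1228 Ω
Parallel: admittances add. Y = 1/R + jωC
Y = (0.001053 + j0.0008144) S
|Y| = 0.001331 S → |Z| = 1/|Y| = 751.4 Ω, ∠Z = −∠Y = -37.73°
I = V/|Z| = 5.457 mA
P = VI cos φ = 4.1 × 0.005457 × cos(-37.73°) = 17.69 mW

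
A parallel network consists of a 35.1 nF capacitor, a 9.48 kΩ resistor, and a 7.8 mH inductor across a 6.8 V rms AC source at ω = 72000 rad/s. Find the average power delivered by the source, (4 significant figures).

X_L = ωL = 561.6 Ω
X_C = 1/(ωC) = 395.7 Ω
Parallel: admittances add. Y = 1/R + 1/(jωL) + jωC
Y = (0.0001055 + j0.0007466) S
|Y| = 0.0007540 S → |Z| = 1/|Y| = 1326 Ω, ∠Z = −∠Y = -81.96°
I = V/|Z| = 5.127 mA
P = VI cos φ = 6.8 × 0.005127 × cos(-81.96°) = 4.878 mW

4.878 mW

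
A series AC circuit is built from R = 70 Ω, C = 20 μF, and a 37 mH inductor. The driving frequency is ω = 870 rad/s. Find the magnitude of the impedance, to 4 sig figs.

74.43 Ω

X_L = ωL = 32.19 Ω
X_C = 1/(ωC) = 57.47 Ω
Net reactance X = X_L − X_C = -25.28 Ω
Z = 70.00 − j25.28 Ω
|Z| = √(70.00² + 25.28²) = 74.43 Ω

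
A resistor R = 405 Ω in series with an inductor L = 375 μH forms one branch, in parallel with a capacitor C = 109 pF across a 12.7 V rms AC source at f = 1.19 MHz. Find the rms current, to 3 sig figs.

ω = 2πf = 7.477e+06 rad/s
X_L = ωL = 2800 Ω
X_C = 1/(ωC) = 1230 Ω
Branch 1 (R+jX_L): Z₁ = 405 + j2800 Ω, |Z₁| = 2830 Ω
Branch 2 (−jX_C): Z₂ = −j1230 Ω
Parallel: Z = Z₁Z₂/(Z₁+Z₂), |Z| = 2140 Ω, ∠Z = -83.8°
I = V/|Z| = 12.7/2140 = 5.95 mA

5.95 mA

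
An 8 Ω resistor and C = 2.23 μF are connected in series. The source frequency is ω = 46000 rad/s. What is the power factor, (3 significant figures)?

X_C = 1/(ωC) = 9.75 Ω
Z = 8.00 − j9.75 Ω
|Z| = √(8.00² + 9.75²) = 12.6 Ω
∠Z = arctan(-9.75/8.00) = -50.6°
cos φ = cos(-50.6°) = 0.634

0.634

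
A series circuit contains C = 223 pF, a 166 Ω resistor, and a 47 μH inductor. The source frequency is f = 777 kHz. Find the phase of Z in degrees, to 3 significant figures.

ω = 2πf = 4.882e+06 rad/s
X_L = ωL = 229 Ω
X_C = 1/(ωC) = 919 Ω
Net reactance X = X_L − X_C = -689 Ω
Z = 166 − j689 Ω
|Z| = √(166² + 689²) = 709 Ω
∠Z = arctan(-689/166) = -76.5°

-76.5°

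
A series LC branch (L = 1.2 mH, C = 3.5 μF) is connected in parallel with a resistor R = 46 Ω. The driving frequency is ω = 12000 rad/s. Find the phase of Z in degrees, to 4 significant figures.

X_L = ωL = 14.40 Ω
X_C = 1/(ωC) = 23.81 Ω
Branch 1: Z₁ = R = 46.00 Ω
Branch 2 (series LC): Z₂ = j(X_L − X_C) = −j9.410 Ω
Parallel: Z = Z₁Z₂/(Z₁+Z₂), |Z| = 9.219 Ω, ∠Z = -78.44°

-78.44°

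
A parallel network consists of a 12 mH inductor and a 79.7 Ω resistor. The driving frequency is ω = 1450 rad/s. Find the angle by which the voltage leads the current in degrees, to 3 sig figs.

X_L = ωL = 17.4 Ω
Parallel: admittances add. Y = 1/R + 1/(jωL)
Y = (0.0125 − j0.0575) S
|Y| = 0.0588 S → |Z| = 1/|Y| = 17.0 Ω, ∠Z = −∠Y = 77.7°

77.7°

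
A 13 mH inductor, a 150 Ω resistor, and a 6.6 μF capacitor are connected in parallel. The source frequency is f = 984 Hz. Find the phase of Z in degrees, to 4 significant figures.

ω = 2πf = 6183 rad/s
X_L = ωL = 80.37 Ω
X_C = 1/(ωC) = 24.51 Ω
Parallel: admittances add. Y = 1/R + 1/(jωL) + jωC
Y = (0.006667 + j0.02836) S
|Y| = 0.02914 S → |Z| = 1/|Y| = 34.32 Ω, ∠Z = −∠Y = -76.77°

-76.77°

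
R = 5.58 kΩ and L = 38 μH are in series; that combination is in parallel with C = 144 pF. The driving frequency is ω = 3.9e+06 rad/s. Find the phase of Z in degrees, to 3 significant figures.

X_L = ωL = 148 Ω
X_C = 1/(ωC) = 1780 Ω
Branch 1 (R+jX_L): Z₁ = 5580 + j148 Ω, |Z₁| = 5580 Ω
Branch 2 (−jX_C): Z₂ = −j1780 Ω
Parallel: Z = Z₁Z₂/(Z₁+Z₂), |Z| = 1710 Ω, ∠Z = -72.2°

-72.2°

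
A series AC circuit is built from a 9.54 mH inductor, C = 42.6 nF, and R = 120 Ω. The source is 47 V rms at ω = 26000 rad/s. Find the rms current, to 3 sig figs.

X_L = ωL = 248 Ω
X_C = 1/(ωC) = 903 Ω
Net reactance X = X_L − X_C = -655 Ω
Z = 120 − j655 Ω
|Z| = √(120² + 655²) = 666 Ω
I = V/|Z| = 47/666 = 70.6 mA

70.6 mA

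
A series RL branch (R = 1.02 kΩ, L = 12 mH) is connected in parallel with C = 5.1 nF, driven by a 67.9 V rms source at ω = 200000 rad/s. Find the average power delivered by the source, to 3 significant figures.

692 mW

X_L = ωL = 2400 Ω
X_C = 1/(ωC) = 980 Ω
Branch 1 (R+jX_L): Z₁ = 1020 + j2400 Ω, |Z₁| = 2610 Ω
Branch 2 (−jX_C): Z₂ = −j980 Ω
Parallel: Z = Z₁Z₂/(Z₁+Z₂), |Z| = 1460 Ω, ∠Z = -77.3°
I = V/|Z| = 46.4 mA
P = VI cos φ = 67.9 × 0.0464 × cos(-77.3°) = 692 mW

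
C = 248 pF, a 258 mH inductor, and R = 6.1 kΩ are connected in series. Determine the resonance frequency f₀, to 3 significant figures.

ω₀ = 1/√(LC) = 1/√(0.258 × 2.48e-10) = 125000 rad/s
f₀ = ω₀/(2π) = 19.9 kHz

19.9 kHz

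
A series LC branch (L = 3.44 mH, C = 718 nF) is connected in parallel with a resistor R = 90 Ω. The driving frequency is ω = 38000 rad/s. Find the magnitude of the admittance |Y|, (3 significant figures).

15.4 mS

X_L = ωL = 131 Ω
X_C = 1/(ωC) = 36.7 Ω
Branch 1: Z₁ = R = 90.0 Ω
Branch 2 (series LC): Z₂ = j(X_L − X_C) = j94.1 Ω
Parallel: Z = Z₁Z₂/(Z₁+Z₂), |Z| = 65.0 Ω, ∠Z = 43.7°
|Y| = 1/|Z| = 15.4 mS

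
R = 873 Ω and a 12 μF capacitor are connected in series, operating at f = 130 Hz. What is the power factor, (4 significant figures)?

ω = 2πf = 816.8 rad/s
X_C = 1/(ωC) = 102.0 Ω
Z = 873.0 − j102.0 Ω
|Z| = √(873.0² + 102.0²) = 878.9 Ω
∠Z = arctan(-102.0/873.0) = -6.666°
cos φ = cos(-6.666°) = 0.9932

0.9932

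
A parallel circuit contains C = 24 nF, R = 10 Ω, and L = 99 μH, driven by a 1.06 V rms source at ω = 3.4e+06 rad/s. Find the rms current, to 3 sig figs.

X_L = ωL = 337 Ω
X_C = 1/(ωC) = 12.3 Ω
Parallel: admittances add. Y = 1/R + 1/(jωL) + jωC
Y = (0.100 + j0.0786) S
|Y| = 0.127 S → |Z| = 1/|Y| = 7.86 Ω, ∠Z = −∠Y = -38.2°
I = V/|Z| = 1.06/7.86 = 135 mA

135 mA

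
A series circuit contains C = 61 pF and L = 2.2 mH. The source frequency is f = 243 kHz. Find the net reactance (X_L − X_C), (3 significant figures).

-7380 Ω

ω = 2πf = 1.527e+06 rad/s
X_L = ωL = 3360 Ω
X_C = 1/(ωC) = 10700 Ω
X = 3360 − 10700 = -7380 Ω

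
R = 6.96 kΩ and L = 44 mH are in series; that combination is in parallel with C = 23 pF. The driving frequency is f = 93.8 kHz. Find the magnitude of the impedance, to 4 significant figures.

ω = 2πf = 589400 rad/s
X_L = ωL = 25930 Ω
X_C = 1/(ωC) = 73770 Ω
Branch 1 (R+jX_L): Z₁ = 6960 + j25930 Ω, |Z₁| = 26850 Ω
Branch 2 (−jX_C): Z₂ = −j73770 Ω
Parallel: Z = Z₁Z₂/(Z₁+Z₂), |Z| = 40970 Ω, ∠Z = 66.70°

40970 Ω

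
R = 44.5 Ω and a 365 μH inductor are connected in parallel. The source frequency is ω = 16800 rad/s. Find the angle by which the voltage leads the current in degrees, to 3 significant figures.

82.2°

X_L = ωL = 6.13 Ω
Parallel: admittances add. Y = 1/R + 1/(jωL)
Y = (0.0225 − j0.163) S
|Y| = 0.165 S → |Z| = 1/|Y| = 6.07 Ω, ∠Z = −∠Y = 82.2°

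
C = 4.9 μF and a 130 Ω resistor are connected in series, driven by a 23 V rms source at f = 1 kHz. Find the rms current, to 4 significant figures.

ω = 2πf = 6283 rad/s
X_C = 1/(ωC) = 32.48 Ω
Z = 130.0 − j32.48 Ω
|Z| = √(130.0² + 32.48²) = 134.0 Ω
I = V/|Z| = 23/134.0 = 171.6 mA

171.6 mA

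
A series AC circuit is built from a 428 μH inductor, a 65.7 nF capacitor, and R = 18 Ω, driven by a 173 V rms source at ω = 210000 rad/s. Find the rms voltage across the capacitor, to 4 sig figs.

500.8 V

X_L = ωL = 89.88 Ω
X_C = 1/(ωC) = 72.48 Ω
Net reactance X = X_L − X_C = 17.40 Ω
Z = 18.00 + j17.40 Ω
|Z| = √(18.00² + 17.40²) = 25.04 Ω
I = V/|Z| = 6.910 A
V_C = I·|Z_C| = 6.910 × 72.48 = 500.8 V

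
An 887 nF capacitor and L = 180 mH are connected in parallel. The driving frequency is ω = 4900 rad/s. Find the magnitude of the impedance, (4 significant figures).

X_L = ωL = 882.0 Ω
X_C = 1/(ωC) = 230.1 Ω
Parallel: admittances add. Y = 1/(jωL) + jωC
Y = (0 + j0.003213) S
|Y| = 0.003213 S → |Z| = 1/|Y| = 311.3 Ω, ∠Z = −∠Y = -90.00°

311.3 Ω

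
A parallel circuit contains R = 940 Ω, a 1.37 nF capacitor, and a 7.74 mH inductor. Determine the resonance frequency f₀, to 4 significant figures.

ω₀ = 1/√(LC) = 1/√(0.00774 × 1.37e-09) = 307100 rad/s
f₀ = ω₀/(2π) = 48.88 kHz

48.88 kHz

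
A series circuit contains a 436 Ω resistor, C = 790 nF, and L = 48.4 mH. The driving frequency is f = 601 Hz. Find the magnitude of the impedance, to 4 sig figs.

461.9 Ω

ω = 2πf = 3776 rad/s
X_L = ωL = 182.8 Ω
X_C = 1/(ωC) = 335.2 Ω
Net reactance X = X_L − X_C = -152.4 Ω
Z = 436.0 − j152.4 Ω
|Z| = √(436.0² + 152.4²) = 461.9 Ω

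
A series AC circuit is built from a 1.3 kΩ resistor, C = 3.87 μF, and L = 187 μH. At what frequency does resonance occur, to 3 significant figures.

ω₀ = 1/√(LC) = 1/√(0.000187 × 3.87e-06) = 37170 rad/s
f₀ = ω₀/(2π) = 5.92 kHz

5.92 kHz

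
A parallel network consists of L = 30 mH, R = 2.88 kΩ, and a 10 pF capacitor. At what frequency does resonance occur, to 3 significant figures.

ω₀ = 1/√(LC) = 1/√(0.03 × 1e-11) = 1.826e+06 rad/s
f₀ = ω₀/(2π) = 291 kHz

291 kHz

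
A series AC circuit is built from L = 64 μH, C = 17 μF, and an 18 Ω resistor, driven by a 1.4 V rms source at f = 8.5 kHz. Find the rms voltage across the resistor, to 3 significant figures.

1.39 V

ω = 2πf = 53410 rad/s
X_L = ωL = 3.42 Ω
X_C = 1/(ωC) = 1.10 Ω
Net reactance X = X_L − X_C = 2.32 Ω
Z = 18.0 + j2.32 Ω
|Z| = √(18.0² + 2.32²) = 18.1 Ω
I = V/|Z| = 77.1 mA
V_R = I·|Z_R| = 0.0771 × 18.0 = 1.39 V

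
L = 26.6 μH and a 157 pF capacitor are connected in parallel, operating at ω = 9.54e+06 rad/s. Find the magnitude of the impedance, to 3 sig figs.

X_L = ωL = 254 Ω
X_C = 1/(ωC) = 668 Ω
Parallel: admittances add. Y = 1/(jωL) + jωC
Y = (0 − j0.00244) S
|Y| = 0.00244 S → |Z| = 1/|Y| = 409 Ω, ∠Z = −∠Y = 90.0°

409 Ω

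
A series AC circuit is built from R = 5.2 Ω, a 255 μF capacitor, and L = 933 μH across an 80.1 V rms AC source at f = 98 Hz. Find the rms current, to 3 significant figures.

ω = 2πf = 615.8 rad/s
X_L = ωL = 0.574 Ω
X_C = 1/(ωC) = 6.37 Ω
Net reactance X = X_L − X_C = -5.79 Ω
Z = 5.20 − j5.79 Ω
|Z| = √(5.20² + 5.79²) = 7.79 Ω
I = V/|Z| = 80.1/7.79 = 10.3 A

10.3 A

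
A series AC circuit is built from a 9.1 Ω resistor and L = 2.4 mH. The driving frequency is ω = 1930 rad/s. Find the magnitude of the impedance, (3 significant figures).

X_L = ωL = 4.63 Ω
Z = 9.10 + j4.63 Ω
|Z| = √(9.10² + 4.63²) = 10.2 Ω

10.2 Ω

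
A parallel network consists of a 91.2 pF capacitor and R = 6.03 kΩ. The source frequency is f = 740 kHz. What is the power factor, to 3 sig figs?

ω = 2πf = 4.65e+06 rad/s
X_C = 1/(ωC) = 2360 Ω
Parallel: admittances add. Y = 1/R + jωC
Y = (0.000166 + j0.000424) S
|Y| = 0.000455 S → |Z| = 1/|Y| = 2200 Ω, ∠Z = −∠Y = -68.6°
cos φ = cos(-68.6°) = 0.364

0.364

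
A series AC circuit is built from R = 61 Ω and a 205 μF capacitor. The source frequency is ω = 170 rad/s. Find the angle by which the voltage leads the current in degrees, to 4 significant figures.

-25.19°

X_C = 1/(ωC) = 28.69 Ω
Z = 61.00 − j28.69 Ω
|Z| = √(61.00² + 28.69²) = 67.41 Ω
∠Z = arctan(-28.69/61.00) = -25.19°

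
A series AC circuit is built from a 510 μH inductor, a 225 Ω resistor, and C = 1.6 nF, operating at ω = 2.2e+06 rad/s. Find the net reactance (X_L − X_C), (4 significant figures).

X_L = ωL = 1122 Ω
X_C = 1/(ωC) = 284.1 Ω
X = 1122 − 284.1 = 837.9 Ω

837.9 Ω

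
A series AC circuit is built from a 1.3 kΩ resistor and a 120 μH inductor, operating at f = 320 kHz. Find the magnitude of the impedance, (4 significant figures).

ω = 2πf = 2.011e+06 rad/s
X_L = ωL = 241.3 Ω
Z = 1300 + j241.3 Ω
|Z| = √(1300² + 241.3²) = 1322 Ω

1322 Ω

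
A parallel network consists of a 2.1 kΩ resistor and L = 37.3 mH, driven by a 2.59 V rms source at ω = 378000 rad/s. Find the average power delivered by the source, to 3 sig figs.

3.19 mW

X_L = ωL = 14100 Ω
Parallel: admittances add. Y = 1/R + 1/(jωL)
Y = (0.000476 − j7.09e-05) S
|Y| = 0.000481 S → |Z| = 1/|Y| = 2080 Ω, ∠Z = −∠Y = 8.47°
I = V/|Z| = 1.25 mA
P = VI cos φ = 2.59 × 0.00125 × cos(8.47°) = 3.19 mW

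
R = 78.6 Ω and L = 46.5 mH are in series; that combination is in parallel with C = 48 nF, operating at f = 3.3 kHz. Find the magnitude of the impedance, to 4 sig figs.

10990 Ω

ω = 2πf = 20730 rad/s
X_L = ωL = 964.2 Ω
X_C = 1/(ωC) = 1005 Ω
Branch 1 (R+jX_L): Z₁ = 78.60 + j964.2 Ω, |Z₁| = 967.4 Ω
Branch 2 (−jX_C): Z₂ = −j1005 Ω
Parallel: Z = Z₁Z₂/(Z₁+Z₂), |Z| = 10990 Ω, ∠Z = 22.66°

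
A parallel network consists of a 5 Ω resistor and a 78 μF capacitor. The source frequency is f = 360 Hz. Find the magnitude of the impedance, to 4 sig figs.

3.750 Ω

ω = 2πf = 2262 rad/s
X_C = 1/(ωC) = 5.668 Ω
Parallel: admittances add. Y = 1/R + jωC
Y = (0.2000 + j0.1764) S
|Y| = 0.2667 S → |Z| = 1/|Y| = 3.750 Ω, ∠Z = −∠Y = -41.42°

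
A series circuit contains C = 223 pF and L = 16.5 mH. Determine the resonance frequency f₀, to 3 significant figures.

ω₀ = 1/√(LC) = 1/√(0.0165 × 2.23e-10) = 521300 rad/s
f₀ = ω₀/(2π) = 83.0 kHz

83.0 kHz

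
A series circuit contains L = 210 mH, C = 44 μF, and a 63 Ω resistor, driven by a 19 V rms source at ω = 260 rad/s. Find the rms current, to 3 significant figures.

267 mA

X_L = ωL = 54.6 Ω
X_C = 1/(ωC) = 87.4 Ω
Net reactance X = X_L − X_C = -32.8 Ω
Z = 63.0 − j32.8 Ω
|Z| = √(63.0² + 32.8²) = 71.0 Ω
I = V/|Z| = 19/71.0 = 267 mA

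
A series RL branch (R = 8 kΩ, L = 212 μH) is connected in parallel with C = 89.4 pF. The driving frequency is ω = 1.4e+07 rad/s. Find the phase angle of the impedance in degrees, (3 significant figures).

X_L = ωL = 2970 Ω
X_C = 1/(ωC) = 799 Ω
Branch 1 (R+jX_L): Z₁ = 8000 + j2970 Ω, |Z₁| = 8530 Ω
Branch 2 (−jX_C): Z₂ = −j799 Ω
Parallel: Z = Z₁Z₂/(Z₁+Z₂), |Z| = 822 Ω, ∠Z = -84.8°

-84.8°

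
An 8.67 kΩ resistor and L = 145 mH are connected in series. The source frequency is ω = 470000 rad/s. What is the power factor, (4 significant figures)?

X_L = ωL = 68150 Ω
Z = 8670 + j68150 Ω
|Z| = √(8670² + 68150²) = 68700 Ω
∠Z = arctan(68150/8670) = 82.75°
cos φ = cos(82.75°) = 0.1262

0.1262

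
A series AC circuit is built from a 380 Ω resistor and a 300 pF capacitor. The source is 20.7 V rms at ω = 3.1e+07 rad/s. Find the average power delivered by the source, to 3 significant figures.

X_C = 1/(ωC) = 108 Ω
Z = 380 − j108 Ω
|Z| = √(380² + 108²) = 395 Ω
∠Z = arctan(-108/380) = -15.8°
I = V/|Z| = 52.4 mA
P = VI cos φ = 20.7 × 0.0524 × cos(-15.8°) = 1.04 W

1.04 W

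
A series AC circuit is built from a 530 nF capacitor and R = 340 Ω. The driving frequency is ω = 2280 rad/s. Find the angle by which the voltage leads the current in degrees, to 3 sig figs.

X_C = 1/(ωC) = 828 Ω
Z = 340 − j828 Ω
|Z| = √(340² + 828²) = 895 Ω
∠Z = arctan(-828/340) = -67.7°

-67.7°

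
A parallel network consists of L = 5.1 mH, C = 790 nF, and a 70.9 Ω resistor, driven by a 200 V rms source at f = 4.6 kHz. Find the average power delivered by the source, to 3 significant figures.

ω = 2πf = 28900 rad/s
X_L = ωL = 147 Ω
X_C = 1/(ωC) = 43.8 Ω
Parallel: admittances add. Y = 1/R + 1/(jωL) + jωC
Y = (0.0141 + j0.0160) S
|Y| = 0.0214 S → |Z| = 1/|Y| = 46.8 Ω, ∠Z = −∠Y = -48.7°
I = V/|Z| = 4.27 A
P = VI cos φ = 200 × 4.27 × cos(-48.7°) = 564 W

564 W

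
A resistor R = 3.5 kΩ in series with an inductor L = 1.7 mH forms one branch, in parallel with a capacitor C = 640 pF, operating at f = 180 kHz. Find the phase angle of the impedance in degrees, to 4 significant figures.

-70.01°

ω = 2πf = 1.131e+06 rad/s
X_L = ωL = 1923 Ω
X_C = 1/(ωC) = 1382 Ω
Branch 1 (R+jX_L): Z₁ = 3500 + j1923 Ω, |Z₁| = 3993 Ω
Branch 2 (−jX_C): Z₂ = −j1382 Ω
Parallel: Z = Z₁Z₂/(Z₁+Z₂), |Z| = 1558 Ω, ∠Z = -70.01°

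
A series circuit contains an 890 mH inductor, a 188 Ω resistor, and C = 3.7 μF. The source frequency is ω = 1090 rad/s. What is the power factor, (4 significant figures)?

0.2519

X_L = ωL = 970.1 Ω
X_C = 1/(ωC) = 248.0 Ω
Net reactance X = X_L − X_C = 722.1 Ω
Z = 188.0 + j722.1 Ω
|Z| = √(188.0² + 722.1²) = 746.2 Ω
∠Z = arctan(722.1/188.0) = 75.41°
cos φ = cos(75.41°) = 0.2519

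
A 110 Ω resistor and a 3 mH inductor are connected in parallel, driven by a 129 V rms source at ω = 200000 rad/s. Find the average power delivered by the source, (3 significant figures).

151 W

X_L = ωL = 600 Ω
Parallel: admittances add. Y = 1/R + 1/(jωL)
Y = (0.00909 − j0.00167) S
|Y| = 0.00924 S → |Z| = 1/|Y| = 108 Ω, ∠Z = −∠Y = 10.4°
I = V/|Z| = 1.19 A
P = VI cos φ = 129 × 1.19 × cos(10.4°) = 151 W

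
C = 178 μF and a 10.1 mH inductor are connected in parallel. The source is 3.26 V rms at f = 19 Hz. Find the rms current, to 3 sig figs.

ω = 2πf = 119.4 rad/s
X_L = ωL = 1.21 Ω
X_C = 1/(ωC) = 47.1 Ω
Parallel: admittances add. Y = 1/(jωL) + jωC
Y = (0 − j0.808) S
|Y| = 0.808 S → |Z| = 1/|Y| = 1.24 Ω, ∠Z = −∠Y = 90.0°
I = V/|Z| = 3.26/1.24 = 2.63 A

2.63 A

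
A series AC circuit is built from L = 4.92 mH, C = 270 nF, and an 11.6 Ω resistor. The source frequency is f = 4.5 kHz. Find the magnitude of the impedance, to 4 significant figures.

14.16 Ω

ω = 2πf = 28270 rad/s
X_L = ωL = 139.1 Ω
X_C = 1/(ωC) = 131.0 Ω
Net reactance X = X_L − X_C = 8.118 Ω
Z = 11.60 + j8.118 Ω
|Z| = √(11.60² + 8.118²) = 14.16 Ω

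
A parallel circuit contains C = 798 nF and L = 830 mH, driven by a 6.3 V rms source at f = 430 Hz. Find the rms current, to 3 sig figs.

10.8 mA

ω = 2πf = 2702 rad/s
X_L = ωL = 2240 Ω
X_C = 1/(ωC) = 464 Ω
Parallel: admittances add. Y = 1/(jωL) + jωC
Y = (0 + j0.00171) S
|Y| = 0.00171 S → |Z| = 1/|Y| = 585 Ω, ∠Z = −∠Y = -90.0°
I = V/|Z| = 6.3/585 = 10.8 mA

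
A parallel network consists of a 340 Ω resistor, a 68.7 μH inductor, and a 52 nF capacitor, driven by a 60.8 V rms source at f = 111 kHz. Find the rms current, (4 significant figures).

953.0 mA

ω = 2πf = 697400 rad/s
X_L = ωL = 47.91 Ω
X_C = 1/(ωC) = 27.57 Ω
Parallel: admittances add. Y = 1/R + 1/(jωL) + jωC
Y = (0.002941 + j0.01540) S
|Y| = 0.01567 S → |Z| = 1/|Y| = 63.80 Ω, ∠Z = −∠Y = -79.18°
I = V/|Z| = 60.8/63.80 = 953.0 mA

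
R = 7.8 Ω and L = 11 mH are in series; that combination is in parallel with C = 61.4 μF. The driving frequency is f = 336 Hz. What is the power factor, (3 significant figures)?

ω = 2πf = 2111 rad/s
X_L = ωL = 23.2 Ω
X_C = 1/(ωC) = 7.71 Ω
Branch 1 (R+jX_L): Z₁ = 7.80 + j23.2 Ω, |Z₁| = 24.5 Ω
Branch 2 (−jX_C): Z₂ = −j7.71 Ω
Parallel: Z = Z₁Z₂/(Z₁+Z₂), |Z| = 10.9 Ω, ∠Z = -81.9°
cos φ = cos(-81.9°) = 0.141

0.141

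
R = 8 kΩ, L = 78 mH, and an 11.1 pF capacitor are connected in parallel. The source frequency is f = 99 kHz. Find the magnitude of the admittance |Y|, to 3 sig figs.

126 μS

ω = 2πf = 622000 rad/s
X_L = ωL = 48500 Ω
X_C = 1/(ωC) = 145000 Ω
Parallel: admittances add. Y = 1/R + 1/(jωL) + jωC
Y = (0.000125 − j1.37e-05) S
|Y| = 0.000126 S → |Z| = 1/|Y| = 7950 Ω, ∠Z = −∠Y = 6.26°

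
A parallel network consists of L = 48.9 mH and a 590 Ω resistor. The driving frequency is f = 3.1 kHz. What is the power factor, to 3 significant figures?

ω = 2πf = 19480 rad/s
X_L = ωL = 952 Ω
Parallel: admittances add. Y = 1/R + 1/(jωL)
Y = (0.00169 − j0.00105) S
|Y| = 0.00199 S → |Z| = 1/|Y| = 502 Ω, ∠Z = −∠Y = 31.8°
cos φ = cos(31.8°) = 0.850

0.850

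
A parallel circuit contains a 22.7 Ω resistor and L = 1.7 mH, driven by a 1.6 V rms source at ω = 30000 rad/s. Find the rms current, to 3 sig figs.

77.2 mA

X_L = ωL = 51.0 Ω
Parallel: admittances add. Y = 1/R + 1/(jωL)
Y = (0.0441 − j0.0196) S
|Y| = 0.0482 S → |Z| = 1/|Y| = 20.7 Ω, ∠Z = −∠Y = 24.0°
I = V/|Z| = 1.6/20.7 = 77.2 mA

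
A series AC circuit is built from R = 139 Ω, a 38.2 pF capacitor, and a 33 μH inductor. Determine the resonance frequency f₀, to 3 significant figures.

ω₀ = 1/√(LC) = 1/√(3.3e-05 × 3.82e-11) = 2.817e+07 rad/s
f₀ = ω₀/(2π) = 4.48 MHz

4.48 MHz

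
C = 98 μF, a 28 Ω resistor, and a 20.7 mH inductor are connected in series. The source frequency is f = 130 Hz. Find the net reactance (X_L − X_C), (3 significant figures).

4.42 Ω

ω = 2πf = 816.8 rad/s
X_L = ωL = 16.9 Ω
X_C = 1/(ωC) = 12.5 Ω
X = 16.9 − 12.5 = 4.42 Ω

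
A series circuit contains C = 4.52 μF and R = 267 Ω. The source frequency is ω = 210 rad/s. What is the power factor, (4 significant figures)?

X_C = 1/(ωC) = 1054 Ω
Z = 267.0 − j1054 Ω
|Z| = √(267.0² + 1054²) = 1087 Ω
∠Z = arctan(-1054/267.0) = -75.78°
cos φ = cos(-75.78°) = 0.2457

0.2457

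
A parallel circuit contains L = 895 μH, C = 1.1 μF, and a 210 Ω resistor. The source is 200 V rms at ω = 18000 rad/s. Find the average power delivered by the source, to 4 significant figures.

X_L = ωL = 16.11 Ω
X_C = 1/(ωC) = 50.51 Ω
Parallel: admittances add. Y = 1/R + 1/(jωL) + jωC
Y = (0.004762 − j0.04227) S
|Y| = 0.04254 S → |Z| = 1/|Y| = 23.51 Ω, ∠Z = −∠Y = 83.57°
I = V/|Z| = 8.508 A
P = VI cos φ = 200 × 8.508 × cos(83.57°) = 190.5 W

190.5 W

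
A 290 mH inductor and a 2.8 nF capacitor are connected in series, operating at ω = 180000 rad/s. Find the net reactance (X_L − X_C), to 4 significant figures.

X_L = ωL = 52200 Ω
X_C = 1/(ωC) = 1984 Ω
X = 52200 − 1984 = 50220 Ω

50220 Ω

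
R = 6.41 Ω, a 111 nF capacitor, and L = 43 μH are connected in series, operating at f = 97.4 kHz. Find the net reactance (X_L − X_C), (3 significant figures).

ω = 2πf = 612000 rad/s
X_L = ωL = 26.3 Ω
X_C = 1/(ωC) = 14.7 Ω
X = 26.3 − 14.7 = 11.6 Ω

11.6 Ω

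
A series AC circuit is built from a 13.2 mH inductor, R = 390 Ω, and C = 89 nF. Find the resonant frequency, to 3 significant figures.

ω₀ = 1/√(LC) = 1/√(0.0132 × 8.9e-08) = 29180 rad/s
f₀ = ω₀/(2π) = 4.64 kHz

4.64 kHz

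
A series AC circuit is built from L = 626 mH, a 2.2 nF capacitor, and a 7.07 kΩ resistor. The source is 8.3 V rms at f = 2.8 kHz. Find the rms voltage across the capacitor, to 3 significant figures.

ω = 2πf = 17590 rad/s
X_L = ωL = 11000 Ω
X_C = 1/(ωC) = 25800 Ω
Net reactance X = X_L − X_C = -14800 Ω
Z = 7070 − j14800 Ω
|Z| = √(7070² + 14800²) = 16400 Ω
I = V/|Z| = 505 μA
V_C = I·|Z_C| = 0.000505 × 25800 = 13.1 V

13.1 V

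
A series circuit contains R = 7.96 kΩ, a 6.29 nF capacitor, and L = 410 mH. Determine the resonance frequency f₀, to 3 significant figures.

3.13 kHz

ω₀ = 1/√(LC) = 1/√(0.41 × 6.29e-09) = 19690 rad/s
f₀ = ω₀/(2π) = 3.13 kHz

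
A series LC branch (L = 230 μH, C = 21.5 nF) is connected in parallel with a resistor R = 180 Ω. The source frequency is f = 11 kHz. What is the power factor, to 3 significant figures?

0.964

ω = 2πf = 69120 rad/s
X_L = ωL = 15.9 Ω
X_C = 1/(ωC) = 673 Ω
Branch 1: Z₁ = R = 180 Ω
Branch 2 (series LC): Z₂ = j(X_L − X_C) = −j657 Ω
Parallel: Z = Z₁Z₂/(Z₁+Z₂), |Z| = 174 Ω, ∠Z = -15.3°
cos φ = cos(-15.3°) = 0.964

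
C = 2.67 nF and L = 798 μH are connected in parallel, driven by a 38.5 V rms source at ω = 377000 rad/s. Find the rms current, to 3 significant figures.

X_L = ωL = 301 Ω
X_C = 1/(ωC) = 993 Ω
Parallel: admittances add. Y = 1/(jωL) + jωC
Y = (0 − j0.00232) S
|Y| = 0.00232 S → |Z| = 1/|Y| = 432 Ω, ∠Z = −∠Y = 90.0°
I = V/|Z| = 38.5/432 = 89.2 mA

89.2 mA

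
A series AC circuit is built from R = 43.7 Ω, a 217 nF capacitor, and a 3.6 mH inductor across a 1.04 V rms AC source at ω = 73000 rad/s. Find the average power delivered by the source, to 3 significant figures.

1.13 mW

X_L = ωL = 263 Ω
X_C = 1/(ωC) = 63.1 Ω
Net reactance X = X_L − X_C = 200 Ω
Z = 43.7 + j200 Ω
|Z| = √(43.7² + 200²) = 204 Ω
∠Z = arctan(200/43.7) = 77.7°
I = V/|Z| = 5.09 mA
P = VI cos φ = 1.04 × 0.00509 × cos(77.7°) = 1.13 mW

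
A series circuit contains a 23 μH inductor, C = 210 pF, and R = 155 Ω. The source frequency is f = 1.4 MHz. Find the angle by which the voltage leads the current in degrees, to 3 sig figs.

ω = 2πf = 8.796e+06 rad/s
X_L = ωL = 202 Ω
X_C = 1/(ωC) = 541 Ω
Net reactance X = X_L − X_C = -339 Ω
Z = 155 − j339 Ω
|Z| = √(155² + 339²) = 373 Ω
∠Z = arctan(-339/155) = -65.4°

-65.4°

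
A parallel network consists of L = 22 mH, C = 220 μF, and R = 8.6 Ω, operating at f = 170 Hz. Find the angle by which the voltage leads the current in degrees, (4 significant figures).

-58.86°

ω = 2πf = 1068 rad/s
X_L = ωL = 23.50 Ω
X_C = 1/(ωC) = 4.255 Ω
Parallel: admittances add. Y = 1/R + 1/(jωL) + jωC
Y = (0.1163 + j0.1924) S
|Y| = 0.2248 S → |Z| = 1/|Y| = 4.448 Ω, ∠Z = −∠Y = -58.86°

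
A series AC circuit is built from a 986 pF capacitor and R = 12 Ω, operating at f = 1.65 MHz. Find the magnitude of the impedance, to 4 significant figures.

98.56 Ω

ω = 2πf = 1.037e+07 rad/s
X_C = 1/(ωC) = 97.83 Ω
Z = 12.00 − j97.83 Ω
|Z| = √(12.00² + 97.83²) = 98.56 Ω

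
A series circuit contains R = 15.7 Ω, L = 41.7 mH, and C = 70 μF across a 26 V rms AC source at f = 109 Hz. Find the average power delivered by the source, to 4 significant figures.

ω = 2πf = 684.9 rad/s
X_L = ωL = 28.56 Ω
X_C = 1/(ωC) = 20.86 Ω
Net reactance X = X_L − X_C = 7.700 Ω
Z = 15.70 + j7.700 Ω
|Z| = √(15.70² + 7.700²) = 17.49 Ω
∠Z = arctan(7.700/15.70) = 26.13°
I = V/|Z| = 1.487 A
P = VI cos φ = 26 × 1.487 × cos(26.13°) = 34.71 W

34.71 W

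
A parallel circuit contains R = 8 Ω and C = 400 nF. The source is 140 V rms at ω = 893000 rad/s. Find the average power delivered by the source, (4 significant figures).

2.450 kW

X_C = 1/(ωC) = 2.800 Ω
Parallel: admittances add. Y = 1/R + jωC
Y = (0.1250 + j0.3572) S
|Y| = 0.3784 S → |Z| = 1/|Y| = 2.642 Ω, ∠Z = −∠Y = -70.71°
I = V/|Z| = 52.98 A
P = VI cos φ = 140 × 52.98 × cos(-70.71°) = 2.450 kW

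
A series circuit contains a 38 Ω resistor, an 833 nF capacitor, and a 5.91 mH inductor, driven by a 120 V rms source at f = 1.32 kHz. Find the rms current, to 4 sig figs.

ω = 2πf = 8294 rad/s
X_L = ωL = 49.02 Ω
X_C = 1/(ωC) = 144.7 Ω
Net reactance X = X_L − X_C = -95.73 Ω
Z = 38.00 − j95.73 Ω
|Z| = √(38.00² + 95.73²) = 103.0 Ω
I = V/|Z| = 120/103.0 = 1.165 A

1.165 A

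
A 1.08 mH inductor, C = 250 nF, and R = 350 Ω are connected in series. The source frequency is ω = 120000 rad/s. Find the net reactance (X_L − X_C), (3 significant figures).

X_L = ωL = 130 Ω
X_C = 1/(ωC) = 33.3 Ω
X = 130 − 33.3 = 96.3 Ω

96.3 Ω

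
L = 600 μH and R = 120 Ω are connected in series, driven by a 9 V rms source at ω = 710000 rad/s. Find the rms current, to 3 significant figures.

20.3 mA

X_L = ωL = 426 Ω
Z = 120 + j426 Ω
|Z| = √(120² + 426²) = 443 Ω
I = V/|Z| = 9/443 = 20.3 mA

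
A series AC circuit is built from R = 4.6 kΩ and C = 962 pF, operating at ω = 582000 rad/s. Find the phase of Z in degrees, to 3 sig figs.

-21.2°

X_C = 1/(ωC) = 1790 Ω
Z = 4600 − j1790 Ω
|Z| = √(4600² + 1790²) = 4930 Ω
∠Z = arctan(-1790/4600) = -21.2°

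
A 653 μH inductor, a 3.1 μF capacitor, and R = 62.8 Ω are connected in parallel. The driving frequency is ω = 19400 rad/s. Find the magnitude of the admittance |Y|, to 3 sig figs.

X_L = ωL = 12.7 Ω
X_C = 1/(ωC) = 16.6 Ω
Parallel: admittances add. Y = 1/R + 1/(jωL) + jωC
Y = (0.0159 − j0.0188) S
|Y| = 0.0246 S → |Z| = 1/|Y| = 40.6 Ω, ∠Z = −∠Y = 49.7°

24.6 mS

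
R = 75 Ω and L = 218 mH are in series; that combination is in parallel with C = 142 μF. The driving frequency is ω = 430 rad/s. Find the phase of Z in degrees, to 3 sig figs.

-84.6°

X_L = ωL = 93.7 Ω
X_C = 1/(ωC) = 16.4 Ω
Branch 1 (R+jX_L): Z₁ = 75.0 + j93.7 Ω, |Z₁| = 120 Ω
Branch 2 (−jX_C): Z₂ = −j16.4 Ω
Parallel: Z = Z₁Z₂/(Z₁+Z₂), |Z| = 18.2 Ω, ∠Z = -84.6°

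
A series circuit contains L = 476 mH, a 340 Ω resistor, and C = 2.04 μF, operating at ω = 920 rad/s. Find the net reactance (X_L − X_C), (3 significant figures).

X_L = ωL = 438 Ω
X_C = 1/(ωC) = 533 Ω
X = 438 − 533 = -94.9 Ω

-94.9 Ω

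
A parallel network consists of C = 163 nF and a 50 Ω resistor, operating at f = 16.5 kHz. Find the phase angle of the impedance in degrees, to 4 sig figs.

-40.20°

ω = 2πf = 103700 rad/s
X_C = 1/(ωC) = 59.18 Ω
Parallel: admittances add. Y = 1/R + jωC
Y = (0.02000 + j0.01690) S
|Y| = 0.02618 S → |Z| = 1/|Y| = 38.19 Ω, ∠Z = −∠Y = -40.20°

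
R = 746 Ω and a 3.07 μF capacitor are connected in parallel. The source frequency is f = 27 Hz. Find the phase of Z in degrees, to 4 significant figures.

-21.23°

ω = 2πf = 169.6 rad/s
X_C = 1/(ωC) = 1920 Ω
Parallel: admittances add. Y = 1/R + jωC
Y = (0.001340 + j0.0005208) S
|Y| = 0.001438 S → |Z| = 1/|Y| = 695.4 Ω, ∠Z = −∠Y = -21.23°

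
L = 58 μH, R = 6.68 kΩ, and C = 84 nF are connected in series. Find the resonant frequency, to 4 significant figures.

72.11 kHz

ω₀ = 1/√(LC) = 1/√(5.8e-05 × 8.4e-08) = 453100 rad/s
f₀ = ω₀/(2π) = 72.11 kHz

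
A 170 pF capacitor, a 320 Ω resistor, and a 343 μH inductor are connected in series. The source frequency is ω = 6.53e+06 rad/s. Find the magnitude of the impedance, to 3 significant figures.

1380 Ω

X_L = ωL = 2240 Ω
X_C = 1/(ωC) = 901 Ω
Net reactance X = X_L − X_C = 1340 Ω
Z = 320 + j1340 Ω
|Z| = √(320² + 1340²) = 1380 Ω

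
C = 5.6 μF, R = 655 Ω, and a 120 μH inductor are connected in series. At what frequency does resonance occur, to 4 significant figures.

6.140 kHz

ω₀ = 1/√(LC) = 1/√(0.00012 × 5.6e-06) = 38580 rad/s
f₀ = ω₀/(2π) = 6.140 kHz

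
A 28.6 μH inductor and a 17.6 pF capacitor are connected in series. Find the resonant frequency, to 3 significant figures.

ω₀ = 1/√(LC) = 1/√(2.86e-05 × 1.76e-11) = 4.457e+07 rad/s
f₀ = ω₀/(2π) = 7.09 MHz

7.09 MHz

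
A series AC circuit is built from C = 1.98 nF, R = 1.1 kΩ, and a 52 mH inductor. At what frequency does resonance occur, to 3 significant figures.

15.7 kHz

ω₀ = 1/√(LC) = 1/√(0.052 × 1.98e-09) = 98550 rad/s
f₀ = ω₀/(2π) = 15.7 kHz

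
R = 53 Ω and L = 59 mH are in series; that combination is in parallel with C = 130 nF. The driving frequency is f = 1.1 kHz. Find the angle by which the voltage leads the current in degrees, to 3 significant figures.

78.3°

ω = 2πf = 6912 rad/s
X_L = ωL = 408 Ω
X_C = 1/(ωC) = 1110 Ω
Branch 1 (R+jX_L): Z₁ = 53.0 + j408 Ω, |Z₁| = 411 Ω
Branch 2 (−jX_C): Z₂ = −j1110 Ω
Parallel: Z = Z₁Z₂/(Z₁+Z₂), |Z| = 647 Ω, ∠Z = 78.3°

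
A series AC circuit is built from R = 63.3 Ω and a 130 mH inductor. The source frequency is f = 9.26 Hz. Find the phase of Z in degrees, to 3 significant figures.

ω = 2πf = 58.18 rad/s
X_L = ωL = 7.56 Ω
Z = 63.3 + j7.56 Ω
|Z| = √(63.3² + 7.56²) = 63.8 Ω
∠Z = arctan(7.56/63.3) = 6.81°

6.81°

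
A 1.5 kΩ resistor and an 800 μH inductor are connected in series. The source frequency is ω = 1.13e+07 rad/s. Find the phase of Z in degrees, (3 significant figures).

X_L = ωL = 9040 Ω
Z = 1500 + j9040 Ω
|Z| = √(1500² + 9040²) = 9160 Ω
∠Z = arctan(9040/1500) = 80.6°

80.6°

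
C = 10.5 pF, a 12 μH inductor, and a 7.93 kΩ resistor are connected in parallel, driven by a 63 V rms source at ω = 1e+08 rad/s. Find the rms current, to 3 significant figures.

X_L = ωL = 1200 Ω
X_C = 1/(ωC) = 952 Ω
Parallel: admittances add. Y = 1/R + 1/(jωL) + jωC
Y = (0.000126 + j0.000217) S
|Y| = 0.000251 S → |Z| = 1/|Y| = 3990 Ω, ∠Z = −∠Y = -59.8°
I = V/|Z| = 63/3990 = 15.8 mA

15.8 mA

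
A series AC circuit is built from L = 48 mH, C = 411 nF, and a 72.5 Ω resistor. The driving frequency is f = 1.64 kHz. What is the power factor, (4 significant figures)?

0.2701

ω = 2πf = 10300 rad/s
X_L = ωL = 494.6 Ω
X_C = 1/(ωC) = 236.1 Ω
Net reactance X = X_L − X_C = 258.5 Ω
Z = 72.50 + j258.5 Ω
|Z| = √(72.50² + 258.5²) = 268.5 Ω
∠Z = arctan(258.5/72.50) = 74.33°
cos φ = cos(74.33°) = 0.2701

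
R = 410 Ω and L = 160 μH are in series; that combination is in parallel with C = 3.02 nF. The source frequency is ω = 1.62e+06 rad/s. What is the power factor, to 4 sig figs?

X_L = ωL = 259.2 Ω
X_C = 1/(ωC) = 204.4 Ω
Branch 1 (R+jX_L): Z₁ = 410.0 + j259.2 Ω, |Z₁| = 485.1 Ω
Branch 2 (−jX_C): Z₂ = −j204.4 Ω
Parallel: Z = Z₁Z₂/(Z₁+Z₂), |Z| = 239.7 Ω, ∠Z = -65.31°
cos φ = cos(-65.31°) = 0.4177

0.4177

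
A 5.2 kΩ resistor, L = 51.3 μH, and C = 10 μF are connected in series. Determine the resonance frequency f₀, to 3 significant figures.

ω₀ = 1/√(LC) = 1/√(5.13e-05 × 1e-05) = 44150 rad/s
f₀ = ω₀/(2π) = 7.03 kHz

7.03 kHz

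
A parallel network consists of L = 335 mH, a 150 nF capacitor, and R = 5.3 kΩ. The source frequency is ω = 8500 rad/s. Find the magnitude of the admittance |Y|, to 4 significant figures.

942.9 μS

X_L = ωL = 2848 Ω
X_C = 1/(ωC) = 784.3 Ω
Parallel: admittances add. Y = 1/R + 1/(jωL) + jωC
Y = (0.0001887 + j0.0009238) S
|Y| = 0.0009429 S → |Z| = 1/|Y| = 1061 Ω, ∠Z = −∠Y = -78.46°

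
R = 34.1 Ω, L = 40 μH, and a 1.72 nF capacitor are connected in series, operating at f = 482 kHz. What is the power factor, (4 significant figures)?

ω = 2πf = 3.028e+06 rad/s
X_L = ωL = 121.1 Ω
X_C = 1/(ωC) = 192.0 Ω
Net reactance X = X_L − X_C = -70.84 Ω
Z = 34.10 − j70.84 Ω
|Z| = √(34.10² + 70.84²) = 78.62 Ω
∠Z = arctan(-70.84/34.10) = -64.29°
cos φ = cos(-64.29°) = 0.4338

0.4338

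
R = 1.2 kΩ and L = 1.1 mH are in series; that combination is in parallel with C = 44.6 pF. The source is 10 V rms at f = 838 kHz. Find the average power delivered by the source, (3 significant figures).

3.43 mW

ω = 2πf = 5.265e+06 rad/s
X_L = ωL = 5790 Ω
X_C = 1/(ωC) = 4260 Ω
Branch 1 (R+jX_L): Z₁ = 1200 + j5790 Ω, |Z₁| = 5910 Ω
Branch 2 (−jX_C): Z₂ = −j4260 Ω
Parallel: Z = Z₁Z₂/(Z₁+Z₂), |Z| = 12900 Ω, ∠Z = -63.7°
I = V/|Z| = 773 μA
P = VI cos φ = 10 × 0.000773 × cos(-63.7°) = 3.43 mW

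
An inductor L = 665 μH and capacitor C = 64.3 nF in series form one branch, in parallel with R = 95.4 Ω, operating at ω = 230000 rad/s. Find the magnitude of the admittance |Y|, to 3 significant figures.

15.7 mS

X_L = ωL = 153 Ω
X_C = 1/(ωC) = 67.6 Ω
Branch 1: Z₁ = R = 95.4 Ω
Branch 2 (series LC): Z₂ = j(X_L − X_C) = j85.3 Ω
Parallel: Z = Z₁Z₂/(Z₁+Z₂), |Z| = 63.6 Ω, ∠Z = 48.2°
|Y| = 1/|Z| = 15.7 mS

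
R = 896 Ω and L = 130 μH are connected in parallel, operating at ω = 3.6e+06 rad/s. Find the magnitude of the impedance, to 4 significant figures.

X_L = ωL = 468.0 Ω
Parallel: admittances add. Y = 1/R + 1/(jωL)
Y = (0.001116 − j0.002137) S
|Y| = 0.002411 S → |Z| = 1/|Y| = 414.8 Ω, ∠Z = −∠Y = 62.42°

414.8 Ω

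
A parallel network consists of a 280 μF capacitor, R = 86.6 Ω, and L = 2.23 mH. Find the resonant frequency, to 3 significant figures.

ω₀ = 1/√(LC) = 1/√(0.00223 × 0.00028) = 1266 rad/s
f₀ = ω₀/(2π) = 201 Hz

201 Hz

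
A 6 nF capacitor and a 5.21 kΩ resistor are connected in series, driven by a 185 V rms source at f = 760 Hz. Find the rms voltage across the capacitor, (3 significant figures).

ω = 2πf = 4775 rad/s
X_C = 1/(ωC) = 34900 Ω
Z = 5210 − j34900 Ω
|Z| = √(5210² + 34900²) = 35300 Ω
I = V/|Z| = 5.24 mA
V_C = I·|Z_C| = 0.00524 × 34900 = 183 V

183 V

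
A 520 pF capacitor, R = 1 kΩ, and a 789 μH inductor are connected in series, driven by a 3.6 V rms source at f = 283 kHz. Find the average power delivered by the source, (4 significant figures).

11.75 mW

ω = 2πf = 1.778e+06 rad/s
X_L = ωL = 1403 Ω
X_C = 1/(ωC) = 1082 Ω
Net reactance X = X_L − X_C = 321.4 Ω
Z = 1000 + j321.4 Ω
|Z| = √(1000² + 321.4²) = 1050 Ω
∠Z = arctan(321.4/1000) = 17.82°
I = V/|Z| = 3.427 mA
P = VI cos φ = 3.6 × 0.003427 × cos(17.82°) = 11.75 mW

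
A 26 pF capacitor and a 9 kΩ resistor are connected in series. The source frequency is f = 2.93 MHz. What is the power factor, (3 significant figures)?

0.974

ω = 2πf = 1.841e+07 rad/s
X_C = 1/(ωC) = 2090 Ω
Z = 9000 − j2090 Ω
|Z| = √(9000² + 2090²) = 9240 Ω
∠Z = arctan(-2090/9000) = -13.1°
cos φ = cos(-13.1°) = 0.974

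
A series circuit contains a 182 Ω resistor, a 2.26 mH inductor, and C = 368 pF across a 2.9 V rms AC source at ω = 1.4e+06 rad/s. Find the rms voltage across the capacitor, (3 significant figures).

4.55 V

X_L = ωL = 3160 Ω
X_C = 1/(ωC) = 1940 Ω
Net reactance X = X_L − X_C = 1220 Ω
Z = 182 + j1220 Ω
|Z| = √(182² + 1220²) = 1240 Ω
I = V/|Z| = 2.35 mA
V_C = I·|Z_C| = 0.00235 × 1940 = 4.55 V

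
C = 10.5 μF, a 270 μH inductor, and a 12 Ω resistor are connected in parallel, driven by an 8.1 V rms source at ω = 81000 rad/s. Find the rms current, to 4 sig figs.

X_L = ωL = 21.87 Ω
X_C = 1/(ωC) = 1.176 Ω
Parallel: admittances add. Y = 1/R + 1/(jωL) + jωC
Y = (0.08333 + j0.8048) S
|Y| = 0.8091 S → |Z| = 1/|Y| = 1.236 Ω, ∠Z = −∠Y = -84.09°
I = V/|Z| = 8.1/1.236 = 6.554 A

6.554 A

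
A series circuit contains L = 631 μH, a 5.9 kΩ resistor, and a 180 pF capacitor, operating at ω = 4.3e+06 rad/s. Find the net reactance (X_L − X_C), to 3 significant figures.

X_L = ωL = 2710 Ω
X_C = 1/(ωC) = 1290 Ω
X = 2710 − 1290 = 1420 Ω

1420 Ω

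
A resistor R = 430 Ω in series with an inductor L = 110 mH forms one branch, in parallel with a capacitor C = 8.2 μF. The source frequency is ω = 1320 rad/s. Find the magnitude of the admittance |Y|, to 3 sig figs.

X_L = ωL = 145 Ω
X_C = 1/(ωC) = 92.4 Ω
Branch 1 (R+jX_L): Z₁ = 430 + j145 Ω, |Z₁| = 454 Ω
Branch 2 (−jX_C): Z₂ = −j92.4 Ω
Parallel: Z = Z₁Z₂/(Z₁+Z₂), |Z| = 96.8 Ω, ∠Z = -78.3°
|Y| = 1/|Z| = 10.3 mS

10.3 mS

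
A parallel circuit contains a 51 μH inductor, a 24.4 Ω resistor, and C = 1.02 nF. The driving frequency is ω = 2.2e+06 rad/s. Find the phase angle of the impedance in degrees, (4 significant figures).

9.242°

X_L = ωL = 112.2 Ω
X_C = 1/(ωC) = 445.6 Ω
Parallel: admittances add. Y = 1/R + 1/(jωL) + jωC
Y = (0.04098 − j0.006669) S
|Y| = 0.04152 S → |Z| = 1/|Y| = 24.08 Ω, ∠Z = −∠Y = 9.242°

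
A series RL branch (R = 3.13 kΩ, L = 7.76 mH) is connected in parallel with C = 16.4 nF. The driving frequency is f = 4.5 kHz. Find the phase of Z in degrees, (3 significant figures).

ω = 2πf = 28270 rad/s
X_L = ωL = 219 Ω
X_C = 1/(ωC) = 2160 Ω
Branch 1 (R+jX_L): Z₁ = 3130 + j219 Ω, |Z₁| = 3140 Ω
Branch 2 (−jX_C): Z₂ = −j2160 Ω
Parallel: Z = Z₁Z₂/(Z₁+Z₂), |Z| = 1840 Ω, ∠Z = -54.2°

-54.2°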